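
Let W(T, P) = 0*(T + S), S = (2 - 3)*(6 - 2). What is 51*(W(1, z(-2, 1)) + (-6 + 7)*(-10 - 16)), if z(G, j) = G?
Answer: -1326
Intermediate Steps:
S = -4 (S = -1*4 = -4)
W(T, P) = 0 (W(T, P) = 0*(T - 4) = 0*(-4 + T) = 0)
51*(W(1, z(-2, 1)) + (-6 + 7)*(-10 - 16)) = 51*(0 + (-6 + 7)*(-10 - 16)) = 51*(0 + 1*(-26)) = 51*(0 - 26) = 51*(-26) = -1326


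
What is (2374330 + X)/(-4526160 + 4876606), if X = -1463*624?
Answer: 730709/175223 ≈ 4.1702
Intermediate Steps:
X = -912912
(2374330 + X)/(-4526160 + 4876606) = (2374330 - 912912)/(-4526160 + 4876606) = 1461418/350446 = 1461418*(1/350446) = 730709/175223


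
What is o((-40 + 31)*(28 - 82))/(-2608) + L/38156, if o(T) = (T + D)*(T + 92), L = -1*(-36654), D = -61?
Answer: -1159678471/12438856 ≈ -93.230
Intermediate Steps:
L = 36654
o(T) = (-61 + T)*(92 + T) (o(T) = (T - 61)*(T + 92) = (-61 + T)*(92 + T))
o((-40 + 31)*(28 - 82))/(-2608) + L/38156 = (-5612 + ((-40 + 31)*(28 - 82))² + 31*((-40 + 31)*(28 - 82)))/(-2608) + 36654/38156 = (-5612 + (-9*(-54))² + 31*(-9*(-54)))*(-1/2608) + 36654*(1/38156) = (-5612 + 486² + 31*486)*(-1/2608) + 18327/19078 = (-5612 + 236196 + 15066)*(-1/2608) + 18327/19078 = 245650*(-1/2608) + 18327/19078 = -122825/1304 + 18327/19078 = -1159678471/12438856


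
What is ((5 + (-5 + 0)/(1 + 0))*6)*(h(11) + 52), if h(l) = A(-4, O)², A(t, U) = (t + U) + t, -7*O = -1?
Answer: 0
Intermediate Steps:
O = ⅐ (O = -⅐*(-1) = ⅐ ≈ 0.14286)
A(t, U) = U + 2*t (A(t, U) = (U + t) + t = U + 2*t)
h(l) = 3025/49 (h(l) = (⅐ + 2*(-4))² = (⅐ - 8)² = (-55/7)² = 3025/49)
((5 + (-5 + 0)/(1 + 0))*6)*(h(11) + 52) = ((5 + (-5 + 0)/(1 + 0))*6)*(3025/49 + 52) = ((5 - 5/1)*6)*(5573/49) = ((5 - 5*1)*6)*(5573/49) = ((5 - 5)*6)*(5573/49) = (0*6)*(5573/49) = 0*(5573/49) = 0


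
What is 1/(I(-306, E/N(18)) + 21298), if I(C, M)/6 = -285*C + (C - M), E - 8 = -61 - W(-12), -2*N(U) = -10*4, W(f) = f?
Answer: 10/5427343 ≈ 1.8425e-6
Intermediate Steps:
N(U) = 20 (N(U) = -(-5)*4 = -½*(-40) = 20)
E = -41 (E = 8 + (-61 - 1*(-12)) = 8 + (-61 + 12) = 8 - 49 = -41)
I(C, M) = -1704*C - 6*M (I(C, M) = 6*(-285*C + (C - M)) = 6*(-M - 284*C) = -1704*C - 6*M)
1/(I(-306, E/N(18)) + 21298) = 1/((-1704*(-306) - (-246)/20) + 21298) = 1/((521424 - (-246)/20) + 21298) = 1/((521424 - 6*(-41/20)) + 21298) = 1/((521424 + 123/10) + 21298) = 1/(5214363/10 + 21298) = 1/(5427343/10) = 10/5427343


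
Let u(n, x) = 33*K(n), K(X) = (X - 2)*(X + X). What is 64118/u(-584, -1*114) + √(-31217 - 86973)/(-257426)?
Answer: 32059/11293392 - I*√118190/257426 ≈ 0.0028387 - 0.0013355*I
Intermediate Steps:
K(X) = 2*X*(-2 + X) (K(X) = (-2 + X)*(2*X) = 2*X*(-2 + X))
u(n, x) = 66*n*(-2 + n) (u(n, x) = 33*(2*n*(-2 + n)) = 66*n*(-2 + n))
64118/u(-584, -1*114) + √(-31217 - 86973)/(-257426) = 64118/((66*(-584)*(-2 - 584))) + √(-31217 - 86973)/(-257426) = 64118/((66*(-584)*(-586))) + √(-118190)*(-1/257426) = 64118/22586784 + (I*√118190)*(-1/257426) = 64118*(1/22586784) - I*√118190/257426 = 32059/11293392 - I*√118190/257426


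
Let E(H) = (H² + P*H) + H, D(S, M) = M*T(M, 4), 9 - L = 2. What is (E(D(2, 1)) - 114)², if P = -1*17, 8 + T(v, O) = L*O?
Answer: 1156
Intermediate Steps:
L = 7 (L = 9 - 1*2 = 9 - 2 = 7)
T(v, O) = -8 + 7*O
P = -17
D(S, M) = 20*M (D(S, M) = M*(-8 + 7*4) = M*(-8 + 28) = M*20 = 20*M)
E(H) = H² - 16*H (E(H) = (H² - 17*H) + H = H² - 16*H)
(E(D(2, 1)) - 114)² = ((20*1)*(-16 + 20*1) - 114)² = (20*(-16 + 20) - 114)² = (20*4 - 114)² = (80 - 114)² = (-34)² = 1156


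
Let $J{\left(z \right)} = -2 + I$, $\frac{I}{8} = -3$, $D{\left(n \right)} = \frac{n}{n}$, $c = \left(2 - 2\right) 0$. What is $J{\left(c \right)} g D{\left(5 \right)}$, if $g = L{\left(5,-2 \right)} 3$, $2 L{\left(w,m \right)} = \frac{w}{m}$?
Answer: $\frac{195}{2} \approx 97.5$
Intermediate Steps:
$L{\left(w,m \right)} = \frac{w}{2 m}$ ($L{\left(w,m \right)} = \frac{w \frac{1}{m}}{2} = \frac{w}{2 m}$)
$c = 0$ ($c = 0 \cdot 0 = 0$)
$D{\left(n \right)} = 1$
$I = -24$ ($I = 8 \left(-3\right) = -24$)
$J{\left(z \right)} = -26$ ($J{\left(z \right)} = -2 - 24 = -26$)
$g = - \frac{15}{4}$ ($g = \frac{1}{2} \cdot 5 \frac{1}{-2} \cdot 3 = \frac{1}{2} \cdot 5 \left(- \frac{1}{2}\right) 3 = \left(- \frac{5}{4}\right) 3 = - \frac{15}{4} \approx -3.75$)
$J{\left(c \right)} g D{\left(5 \right)} = \left(-26\right) \left(- \frac{15}{4}\right) 1 = \frac{195}{2} \cdot 1 = \frac{195}{2}$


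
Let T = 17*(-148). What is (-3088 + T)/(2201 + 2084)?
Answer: -5604/4285 ≈ -1.3078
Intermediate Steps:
T = -2516
(-3088 + T)/(2201 + 2084) = (-3088 - 2516)/(2201 + 2084) = -5604/4285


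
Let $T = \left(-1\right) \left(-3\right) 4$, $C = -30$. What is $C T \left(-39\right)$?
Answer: $14040$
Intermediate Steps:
$T = 12$ ($T = 3 \cdot 4 = 12$)
$C T \left(-39\right) = \left(-30\right) 12 \left(-39\right) = \left(-360\right) \left(-39\right) = 14040$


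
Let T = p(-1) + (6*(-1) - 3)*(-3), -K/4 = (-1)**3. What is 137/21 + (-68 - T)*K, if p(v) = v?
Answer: -7759/21 ≈ -369.48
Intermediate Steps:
K = 4 (K = -4*(-1)**3 = -4*(-1) = 4)
T = 26 (T = -1 + (6*(-1) - 3)*(-3) = -1 + (-6 - 3)*(-3) = -1 - 9*(-3) = -1 + 27 = 26)
137/21 + (-68 - T)*K = 137/21 + (-68 - 1*26)*4 = 137*(1/21) + (-68 - 26)*4 = 137/21 - 94*4 = 137/21 - 376 = -7759/21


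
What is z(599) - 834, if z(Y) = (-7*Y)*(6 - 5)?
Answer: -5027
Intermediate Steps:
z(Y) = -7*Y (z(Y) = -7*Y*1 = -7*Y)
z(599) - 834 = -7*599 - 834 = -4193 - 834 = -5027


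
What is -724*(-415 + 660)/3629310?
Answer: -17738/362931 ≈ -0.048874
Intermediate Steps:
-724*(-415 + 660)/3629310 = -724*245*(1/3629310) = -177380*1/3629310 = -17738/362931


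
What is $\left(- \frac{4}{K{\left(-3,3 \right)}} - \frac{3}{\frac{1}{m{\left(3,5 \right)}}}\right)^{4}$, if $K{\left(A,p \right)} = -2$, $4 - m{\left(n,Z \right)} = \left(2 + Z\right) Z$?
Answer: $81450625$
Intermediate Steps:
$m{\left(n,Z \right)} = 4 - Z \left(2 + Z\right)$ ($m{\left(n,Z \right)} = 4 - \left(2 + Z\right) Z = 4 - Z \left(2 + Z\right)$)
$\left(- \frac{4}{K{\left(-3,3 \right)}} - \frac{3}{\frac{1}{m{\left(3,5 \right)}}}\right)^{4} = \left(- \frac{4}{-2} - \frac{3}{\frac{1}{4 - 5^{2} - 10}}\right)^{4} = \left(\left(-4\right) \left(- \frac{1}{2}\right) - \frac{3}{\frac{1}{4 - 25 - 10}}\right)^{4} = \left(2 - \frac{3}{\frac{1}{4 - 25 - 10}}\right)^{4} = \left(2 - \frac{3}{\frac{1}{-31}}\right)^{4} = \left(2 - \frac{3}{- \frac{1}{31}}\right)^{4} = \left(2 - -93\right)^{4} = \left(2 + 93\right)^{4} = 95^{4} = 81450625$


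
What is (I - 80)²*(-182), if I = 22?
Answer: -612248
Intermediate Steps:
(I - 80)²*(-182) = (22 - 80)²*(-182) = (-58)²*(-182) = 3364*(-182) = -612248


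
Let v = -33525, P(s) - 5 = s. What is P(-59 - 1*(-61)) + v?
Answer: -33518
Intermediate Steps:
P(s) = 5 + s
P(-59 - 1*(-61)) + v = (5 + (-59 - 1*(-61))) - 33525 = (5 + (-59 + 61)) - 33525 = (5 + 2) - 33525 = 7 - 33525 = -33518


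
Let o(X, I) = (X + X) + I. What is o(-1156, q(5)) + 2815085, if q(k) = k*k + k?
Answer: 2812803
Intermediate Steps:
q(k) = k + k**2 (q(k) = k**2 + k = k + k**2)
o(X, I) = I + 2*X (o(X, I) = 2*X + I = I + 2*X)
o(-1156, q(5)) + 2815085 = (5*(1 + 5) + 2*(-1156)) + 2815085 = (5*6 - 2312) + 2815085 = (30 - 2312) + 2815085 = -2282 + 2815085 = 2812803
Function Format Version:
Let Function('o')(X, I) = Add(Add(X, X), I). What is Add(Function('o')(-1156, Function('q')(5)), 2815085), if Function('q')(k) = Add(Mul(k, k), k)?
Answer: 2812803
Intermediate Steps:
Function('q')(k) = Add(k, Pow(k, 2)) (Function('q')(k) = Add(Pow(k, 2), k) = Add(k, Pow(k, 2)))
Function('o')(X, I) = Add(I, Mul(2, X)) (Function('o')(X, I) = Add(Mul(2, X), I) = Add(I, Mul(2, X)))
Add(Function('o')(-1156, Function('q')(5)), 2815085) = Add(Add(Mul(5, Add(1, 5)), Mul(2, -1156)), 2815085) = Add(Add(Mul(5, 6), -2312), 2815085) = Add(Add(30, -2312), 2815085) = Add(-2282, 2815085) = 2812803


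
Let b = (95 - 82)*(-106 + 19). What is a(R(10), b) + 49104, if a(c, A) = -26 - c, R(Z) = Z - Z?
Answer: 49078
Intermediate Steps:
R(Z) = 0
b = -1131 (b = 13*(-87) = -1131)
a(R(10), b) + 49104 = (-26 - 1*0) + 49104 = (-26 + 0) + 49104 = -26 + 49104 = 49078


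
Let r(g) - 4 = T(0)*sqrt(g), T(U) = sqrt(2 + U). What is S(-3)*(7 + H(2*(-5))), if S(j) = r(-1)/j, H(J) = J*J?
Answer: -428/3 - 107*I*sqrt(2)/3 ≈ -142.67 - 50.44*I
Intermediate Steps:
H(J) = J**2
r(g) = 4 + sqrt(2)*sqrt(g) (r(g) = 4 + sqrt(2 + 0)*sqrt(g) = 4 + sqrt(2)*sqrt(g))
S(j) = (4 + I*sqrt(2))/j (S(j) = (4 + sqrt(2)*sqrt(-1))/j = (4 + sqrt(2)*I)/j = (4 + I*sqrt(2))/j)
S(-3)*(7 + H(2*(-5))) = ((4 + I*sqrt(2))/(-3))*(7 + (2*(-5))**2) = (-(4 + I*sqrt(2))/3)*(7 + (-10)**2) = (-4/3 - I*sqrt(2)/3)*(7 + 100) = (-4/3 - I*sqrt(2)/3)*107 = -428/3 - 107*I*sqrt(2)/3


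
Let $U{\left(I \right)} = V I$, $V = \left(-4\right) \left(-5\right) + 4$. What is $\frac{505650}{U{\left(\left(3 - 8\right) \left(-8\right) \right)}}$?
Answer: $\frac{16855}{32} \approx 526.72$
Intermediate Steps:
$V = 24$ ($V = 20 + 4 = 24$)
$U{\left(I \right)} = 24 I$
$\frac{505650}{U{\left(\left(3 - 8\right) \left(-8\right) \right)}} = \frac{505650}{24 \left(3 - 8\right) \left(-8\right)} = \frac{505650}{24 \left(\left(-5\right) \left(-8\right)\right)} = \frac{505650}{24 \cdot 40} = \frac{505650}{960} = 505650 \cdot \frac{1}{960} = \frac{16855}{32}$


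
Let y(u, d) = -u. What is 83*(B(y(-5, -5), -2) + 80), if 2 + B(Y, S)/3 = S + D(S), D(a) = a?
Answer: 5146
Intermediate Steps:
B(Y, S) = -6 + 6*S (B(Y, S) = -6 + 3*(S + S) = -6 + 3*(2*S) = -6 + 6*S)
83*(B(y(-5, -5), -2) + 80) = 83*((-6 + 6*(-2)) + 80) = 83*((-6 - 12) + 80) = 83*(-18 + 80) = 83*62 = 5146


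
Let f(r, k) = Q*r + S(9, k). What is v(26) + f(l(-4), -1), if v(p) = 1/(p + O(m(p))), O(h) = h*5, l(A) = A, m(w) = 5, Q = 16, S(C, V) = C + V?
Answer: -2855/51 ≈ -55.980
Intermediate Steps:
O(h) = 5*h
f(r, k) = 9 + k + 16*r (f(r, k) = 16*r + (9 + k) = 9 + k + 16*r)
v(p) = 1/(25 + p) (v(p) = 1/(p + 5*5) = 1/(p + 25) = 1/(25 + p))
v(26) + f(l(-4), -1) = 1/(25 + 26) + (9 - 1 + 16*(-4)) = 1/51 + (9 - 1 - 64) = 1/51 - 56 = -2855/51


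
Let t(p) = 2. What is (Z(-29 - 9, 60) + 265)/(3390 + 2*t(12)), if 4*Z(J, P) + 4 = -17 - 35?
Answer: 251/3394 ≈ 0.073954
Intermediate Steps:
Z(J, P) = -14 (Z(J, P) = -1 + (-17 - 35)/4 = -1 + (¼)*(-52) = -1 - 13 = -14)
(Z(-29 - 9, 60) + 265)/(3390 + 2*t(12)) = (-14 + 265)/(3390 + 2*2) = 251/(3390 + 4) = 251/3394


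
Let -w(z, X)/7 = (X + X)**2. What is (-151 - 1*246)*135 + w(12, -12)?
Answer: -57627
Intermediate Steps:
w(z, X) = -28*X**2 (w(z, X) = -7*(X + X)**2 = -7*4*X**2 = -28*X**2)
(-151 - 1*246)*135 + w(12, -12) = (-151 - 1*246)*135 - 28*(-12)**2 = (-151 - 246)*135 - 28*144 = -397*135 - 4032 = -53595 - 4032 = -57627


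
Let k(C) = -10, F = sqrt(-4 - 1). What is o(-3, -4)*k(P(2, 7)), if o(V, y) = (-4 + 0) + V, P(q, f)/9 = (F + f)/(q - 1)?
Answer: 70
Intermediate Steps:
F = I*sqrt(5) (F = sqrt(-5) = I*sqrt(5) ≈ 2.2361*I)
P(q, f) = 9*(f + I*sqrt(5))/(-1 + q) (P(q, f) = 9*((I*sqrt(5) + f)/(q - 1)) = 9*((f + I*sqrt(5))/(-1 + q)) = 9*(f + I*sqrt(5))/(-1 + q))
o(V, y) = -4 + V
o(-3, -4)*k(P(2, 7)) = (-4 - 3)*(-10) = -7*(-10) = 70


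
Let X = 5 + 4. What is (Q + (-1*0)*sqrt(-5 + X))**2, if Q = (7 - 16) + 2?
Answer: 49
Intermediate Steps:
X = 9
Q = -7 (Q = -9 + 2 = -7)
(Q + (-1*0)*sqrt(-5 + X))**2 = (-7 + (-1*0)*sqrt(-5 + 9))**2 = (-7 + 0*sqrt(4))**2 = (-7 + 0*2)**2 = (-7 + 0)**2 = (-7)**2 = 49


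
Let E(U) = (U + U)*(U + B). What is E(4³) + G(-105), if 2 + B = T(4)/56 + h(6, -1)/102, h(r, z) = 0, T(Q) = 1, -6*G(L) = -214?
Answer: 167453/21 ≈ 7974.0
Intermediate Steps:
G(L) = 107/3 (G(L) = -⅙*(-214) = 107/3)
B = -111/56 (B = -2 + (1/56 + 0/102) = -2 + (1*(1/56) + 0*(1/102)) = -2 + (1/56 + 0) = -2 + 1/56 = -111/56 ≈ -1.9821)
E(U) = 2*U*(-111/56 + U) (E(U) = (U + U)*(U - 111/56) = (2*U)*(-111/56 + U) = 2*U*(-111/56 + U))
E(4³) + G(-105) = (1/28)*4³*(-111 + 56*4³) + 107/3 = (1/28)*64*(-111 + 56*64) + 107/3 = (1/28)*64*(-111 + 3584) + 107/3 = (1/28)*64*3473 + 107/3 = 55568/7 + 107/3 = 167453/21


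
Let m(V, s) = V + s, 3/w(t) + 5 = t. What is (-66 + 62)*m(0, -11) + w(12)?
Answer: 311/7 ≈ 44.429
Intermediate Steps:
w(t) = 3/(-5 + t)
(-66 + 62)*m(0, -11) + w(12) = (-66 + 62)*(0 - 11) + 3/(-5 + 12) = -4*(-11) + 3/7 = 44 + 3*(1/7) = 44 + 3/7 = 311/7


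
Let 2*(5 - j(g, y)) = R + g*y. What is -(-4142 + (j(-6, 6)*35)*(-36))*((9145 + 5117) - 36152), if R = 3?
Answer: -683668480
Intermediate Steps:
j(g, y) = 7/2 - g*y/2 (j(g, y) = 5 - (3 + g*y)/2 = 5 + (-3/2 - g*y/2) = 7/2 - g*y/2)
-(-4142 + (j(-6, 6)*35)*(-36))*((9145 + 5117) - 36152) = -(-4142 + ((7/2 - 1/2*(-6)*6)*35)*(-36))*((9145 + 5117) - 36152) = -(-4142 + ((7/2 + 18)*35)*(-36))*(14262 - 36152) = -(-4142 + ((43/2)*35)*(-36))*(-21890) = -(-4142 + (1505/2)*(-36))*(-21890) = -(-4142 - 27090)*(-21890) = -(-31232)*(-21890) = -1*683668480 = -683668480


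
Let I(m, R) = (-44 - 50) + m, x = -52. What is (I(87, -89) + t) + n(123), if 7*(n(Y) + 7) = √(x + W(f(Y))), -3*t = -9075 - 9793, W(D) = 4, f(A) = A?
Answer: 18826/3 + 4*I*√3/7 ≈ 6275.3 + 0.98974*I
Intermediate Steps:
I(m, R) = -94 + m
t = 18868/3 (t = -(-9075 - 9793)/3 = -⅓*(-18868) = 18868/3 ≈ 6289.3)
n(Y) = -7 + 4*I*√3/7 (n(Y) = -7 + √(-52 + 4)/7 = -7 + √(-48)/7 = -7 + (4*I*√3)/7 = -7 + 4*I*√3/7)
(I(87, -89) + t) + n(123) = ((-94 + 87) + 18868/3) + (-7 + 4*I*√3/7) = (-7 + 18868/3) + (-7 + 4*I*√3/7) = 18847/3 + (-7 + 4*I*√3/7) = 18826/3 + 4*I*√3/7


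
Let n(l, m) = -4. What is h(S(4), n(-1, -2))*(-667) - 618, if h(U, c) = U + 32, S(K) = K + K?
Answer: -27298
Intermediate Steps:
S(K) = 2*K
h(U, c) = 32 + U
h(S(4), n(-1, -2))*(-667) - 618 = (32 + 2*4)*(-667) - 618 = (32 + 8)*(-667) - 618 = 40*(-667) - 618 = -26680 - 618 = -27298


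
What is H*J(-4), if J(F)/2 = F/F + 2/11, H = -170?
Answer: -4420/11 ≈ -401.82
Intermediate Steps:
J(F) = 26/11 (J(F) = 2*(F/F + 2/11) = 2*(1 + 2*(1/11)) = 2*(1 + 2/11) = 2*(13/11) = 26/11)
H*J(-4) = -170*26/11 = -4420/11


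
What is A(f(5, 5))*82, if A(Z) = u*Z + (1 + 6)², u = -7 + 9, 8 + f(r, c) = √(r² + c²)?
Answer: 2706 + 820*√2 ≈ 3865.7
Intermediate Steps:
f(r, c) = -8 + √(c² + r²) (f(r, c) = -8 + √(r² + c²) = -8 + √(c² + r²))
u = 2
A(Z) = 49 + 2*Z (A(Z) = 2*Z + (1 + 6)² = 2*Z + 7² = 2*Z + 49 = 49 + 2*Z)
A(f(5, 5))*82 = (49 + 2*(-8 + √(5² + 5²)))*82 = (49 + 2*(-8 + √(25 + 25)))*82 = (49 + 2*(-8 + √50))*82 = (49 + 2*(-8 + 5*√2))*82 = (49 + (-16 + 10*√2))*82 = (33 + 10*√2)*82 = 2706 + 820*√2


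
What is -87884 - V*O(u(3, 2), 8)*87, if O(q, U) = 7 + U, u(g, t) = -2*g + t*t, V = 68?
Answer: -176624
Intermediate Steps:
u(g, t) = t² - 2*g (u(g, t) = -2*g + t² = t² - 2*g)
-87884 - V*O(u(3, 2), 8)*87 = -87884 - 68*(7 + 8)*87 = -87884 - 68*15*87 = -87884 - 1020*87 = -87884 - 1*88740 = -87884 - 88740 = -176624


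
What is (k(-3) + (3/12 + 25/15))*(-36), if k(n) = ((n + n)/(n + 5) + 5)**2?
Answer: -213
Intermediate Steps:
k(n) = (5 + 2*n/(5 + n))**2 (k(n) = ((2*n)/(5 + n) + 5)**2 = (2*n/(5 + n) + 5)**2 = (5 + 2*n/(5 + n))**2)
(k(-3) + (3/12 + 25/15))*(-36) = ((25 + 7*(-3))**2/(5 - 3)**2 + (3/12 + 25/15))*(-36) = ((25 - 21)**2/2**2 + (3*(1/12) + 25*(1/15)))*(-36) = ((1/4)*4**2 + (1/4 + 5/3))*(-36) = ((1/4)*16 + 23/12)*(-36) = (4 + 23/12)*(-36) = (71/12)*(-36) = -213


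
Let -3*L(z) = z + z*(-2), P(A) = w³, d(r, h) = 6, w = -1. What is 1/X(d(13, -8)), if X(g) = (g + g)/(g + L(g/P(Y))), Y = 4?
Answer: ⅓ ≈ 0.33333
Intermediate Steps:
P(A) = -1 (P(A) = (-1)³ = -1)
L(z) = z/3 (L(z) = -(z + z*(-2))/3 = -(z - 2*z)/3 = -(-1)*z/3 = z/3)
X(g) = 3 (X(g) = (g + g)/(g + (g/(-1))/3) = (2*g)/(g + (g*(-1))/3) = (2*g)/(g + (-g)/3) = (2*g)/(g - g/3) = (2*g)/((2*g/3)) = (2*g)*(3/(2*g)) = 3)
1/X(d(13, -8)) = 1/3 = ⅓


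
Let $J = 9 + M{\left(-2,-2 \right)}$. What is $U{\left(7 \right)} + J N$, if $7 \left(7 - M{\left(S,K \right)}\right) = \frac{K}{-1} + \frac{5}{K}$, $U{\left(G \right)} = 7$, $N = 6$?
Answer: $\frac{724}{7} \approx 103.43$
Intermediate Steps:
$M{\left(S,K \right)} = 7 - \frac{5}{7 K} + \frac{K}{7}$ ($M{\left(S,K \right)} = 7 - \frac{\frac{K}{-1} + \frac{5}{K}}{7} = 7 - \frac{K \left(-1\right) + \frac{5}{K}}{7} = 7 - \frac{- K + \frac{5}{K}}{7} = 7 + \left(- \frac{5}{7 K} + \frac{K}{7}\right) = 7 - \frac{5}{7 K} + \frac{K}{7}$)
$J = \frac{225}{14}$ ($J = 9 + \frac{-5 - 2 \left(49 - 2\right)}{7 \left(-2\right)} = 9 + \frac{1}{7} \left(- \frac{1}{2}\right) \left(-5 - 94\right) = 9 + \frac{1}{7} \left(- \frac{1}{2}\right) \left(-99\right) = 9 + \frac{99}{14} = \frac{225}{14} \approx 16.071$)
$U{\left(7 \right)} + J N = 7 + \frac{225}{14} \cdot 6 = 7 + \frac{675}{7} = \frac{724}{7}$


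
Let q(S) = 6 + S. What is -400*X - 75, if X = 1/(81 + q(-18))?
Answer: -5575/69 ≈ -80.797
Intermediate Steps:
X = 1/69 (X = 1/(81 + (6 - 18)) = 1/(81 - 12) = 1/69 ≈ 0.014493)
-400*X - 75 = -400*1/69 - 75 = -400/69 - 75 = -5575/69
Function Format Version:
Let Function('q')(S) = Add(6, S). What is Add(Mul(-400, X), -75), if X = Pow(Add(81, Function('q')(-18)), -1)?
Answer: Rational(-5575, 69) ≈ -80.797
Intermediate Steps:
X = Rational(1, 69) (X = Pow(Add(81, Add(6, -18)), -1) = Pow(Add(81, -12), -1) = Pow(69, -1) = Rational(1, 69) ≈ 0.014493)
Add(Mul(-400, X), -75) = Add(Mul(-400, Rational(1, 69)), -75) = Add(Rational(-400, 69), -75) = Rational(-5575, 69)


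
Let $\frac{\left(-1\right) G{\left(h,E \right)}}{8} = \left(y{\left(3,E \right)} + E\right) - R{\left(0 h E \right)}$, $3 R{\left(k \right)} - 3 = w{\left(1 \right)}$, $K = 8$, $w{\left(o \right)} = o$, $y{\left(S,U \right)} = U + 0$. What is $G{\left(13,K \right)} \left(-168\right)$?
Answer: $19712$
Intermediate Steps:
$y{\left(S,U \right)} = U$
$R{\left(k \right)} = \frac{4}{3}$ ($R{\left(k \right)} = 1 + \frac{1}{3} \cdot 1 = 1 + \frac{1}{3} = \frac{4}{3}$)
$G{\left(h,E \right)} = \frac{32}{3} - 16 E$ ($G{\left(h,E \right)} = - 8 \left(\left(E + E\right) - \frac{4}{3}\right) = - 8 \left(2 E - \frac{4}{3}\right) = - 8 \left(- \frac{4}{3} + 2 E\right) = \frac{32}{3} - 16 E$)
$G{\left(13,K \right)} \left(-168\right) = \left(\frac{32}{3} - 128\right) \left(-168\right) = \left(- \frac{352}{3}\right) \left(-168\right) = 19712$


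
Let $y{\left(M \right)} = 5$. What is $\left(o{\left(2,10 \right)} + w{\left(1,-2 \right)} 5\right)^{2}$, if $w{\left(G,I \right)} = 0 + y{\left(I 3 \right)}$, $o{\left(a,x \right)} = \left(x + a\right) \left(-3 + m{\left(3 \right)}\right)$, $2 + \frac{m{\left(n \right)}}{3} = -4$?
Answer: $51529$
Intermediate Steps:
$m{\left(n \right)} = -18$ ($m{\left(n \right)} = -6 + 3 \left(-4\right) = -6 - 12 = -18$)
$o{\left(a,x \right)} = - 21 a - 21 x$ ($o{\left(a,x \right)} = \left(x + a\right) \left(-3 - 18\right) = \left(a + x\right) \left(-21\right) = - 21 a - 21 x$)
$w{\left(G,I \right)} = 5$ ($w{\left(G,I \right)} = 0 + 5 = 5$)
$\left(o{\left(2,10 \right)} + w{\left(1,-2 \right)} 5\right)^{2} = \left(\left(\left(-21\right) 2 - 210\right) + 5 \cdot 5\right)^{2} = \left(\left(-42 - 210\right) + 25\right)^{2} = \left(-252 + 25\right)^{2} = \left(-227\right)^{2} = 51529$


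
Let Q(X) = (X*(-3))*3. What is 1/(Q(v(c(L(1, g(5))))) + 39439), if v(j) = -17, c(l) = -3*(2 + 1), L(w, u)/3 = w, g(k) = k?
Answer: 1/39592 ≈ 2.5258e-5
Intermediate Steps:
L(w, u) = 3*w
c(l) = -9 (c(l) = -3*3 = -9)
Q(X) = -9*X (Q(X) = -3*X*3 = -9*X)
1/(Q(v(c(L(1, g(5))))) + 39439) = 1/(-9*(-17) + 39439) = 1/(153 + 39439) = 1/39592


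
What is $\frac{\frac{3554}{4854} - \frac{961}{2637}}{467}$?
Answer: $\frac{784534}{996266511} \approx 0.00078747$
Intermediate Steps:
$\frac{\frac{3554}{4854} - \frac{961}{2637}}{467} = \left(3554 \cdot \frac{1}{4854} - \frac{961}{2637}\right) \frac{1}{467} = \left(\frac{1777}{2427} - \frac{961}{2637}\right) \frac{1}{467} = \frac{784534}{2133333} \cdot \frac{1}{467} = \frac{784534}{996266511}$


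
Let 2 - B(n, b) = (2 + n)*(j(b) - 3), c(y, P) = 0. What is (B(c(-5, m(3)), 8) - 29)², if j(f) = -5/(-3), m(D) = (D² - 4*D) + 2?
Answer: 5329/9 ≈ 592.11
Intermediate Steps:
m(D) = 2 + D² - 4*D
j(f) = 5/3 (j(f) = -5*(-⅓) = 5/3)
B(n, b) = 14/3 + 4*n/3 (B(n, b) = 2 - (2 + n)*(5/3 - 3) = 2 - (2 + n)*(-4)/3 = 2 - (-8/3 - 4*n/3) = 2 + (8/3 + 4*n/3) = 14/3 + 4*n/3)
(B(c(-5, m(3)), 8) - 29)² = ((14/3 + (4/3)*0) - 29)² = ((14/3 + 0) - 29)² = (14/3 - 29)² = (-73/3)² = 5329/9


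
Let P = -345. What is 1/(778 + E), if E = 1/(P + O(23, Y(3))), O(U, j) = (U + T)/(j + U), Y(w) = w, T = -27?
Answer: 4487/3490873 ≈ 0.0012854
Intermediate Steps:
O(U, j) = (-27 + U)/(U + j) (O(U, j) = (U - 27)/(j + U) = (-27 + U)/(U + j))
E = -13/4487 (E = 1/(-345 + (-27 + 23)/(23 + 3)) = 1/(-345 - 4/26) = 1/(-345 + (1/26)*(-4)) = 1/(-345 - 2/13) = 1/(-4487/13) = -13/4487 ≈ -0.0028973)
1/(778 + E) = 1/(778 - 13/4487) = 1/(3490873/4487) = 4487/3490873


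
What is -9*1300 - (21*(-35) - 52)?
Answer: -10913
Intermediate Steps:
-9*1300 - (21*(-35) - 52) = -11700 - (-735 - 52) = -11700 - 1*(-787) = -11700 + 787 = -10913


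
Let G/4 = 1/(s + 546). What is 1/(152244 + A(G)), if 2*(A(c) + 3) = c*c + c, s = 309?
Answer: 731025/111291978743 ≈ 6.5685e-6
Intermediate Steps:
G = 4/855 (G = 4/(309 + 546) = 4/855 ≈ 0.0046784)
A(c) = -3 + c/2 + c²/2 (A(c) = -3 + (c*c + c)/2 = -3 + (c² + c)/2 = -3 + (c + c²)/2 = -3 + (c/2 + c²/2) = -3 + c/2 + c²/2)
1/(152244 + A(G)) = 1/(152244 + (-3 + (½)*(4/855) + (4/855)²/2)) = 1/(152244 + (-3 + 2/855 + (½)*(16/731025))) = 1/(152244 + (-3 + 2/855 + 8/731025)) = 1/(152244 - 2191357/731025) = 1/(111291978743/731025) = 731025/111291978743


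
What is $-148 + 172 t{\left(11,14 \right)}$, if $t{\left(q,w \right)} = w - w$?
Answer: $-148$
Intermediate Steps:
$t{\left(q,w \right)} = 0$
$-148 + 172 t{\left(11,14 \right)} = -148 + 172 \cdot 0 = -148 + 0 = -148$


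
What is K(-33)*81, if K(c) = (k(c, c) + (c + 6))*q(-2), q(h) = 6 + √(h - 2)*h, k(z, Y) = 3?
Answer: -11664 + 7776*I ≈ -11664.0 + 7776.0*I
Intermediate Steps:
q(h) = 6 + h*√(-2 + h) (q(h) = 6 + √(-2 + h)*h = 6 + h*√(-2 + h))
K(c) = (6 - 4*I)*(9 + c) (K(c) = (3 + (c + 6))*(6 - 2*√(-2 - 2)) = (3 + (6 + c))*(6 - 4*I) = (9 + c)*(6 - 4*I) = (6 - 4*I)*(9 + c))
K(-33)*81 = (2*(3 - 2*I)*(9 - 33))*81 = (2*(3 - 2*I)*(-24))*81 = (-144 + 96*I)*81 = -11664 + 7776*I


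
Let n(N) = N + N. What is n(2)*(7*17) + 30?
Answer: 506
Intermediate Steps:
n(N) = 2*N
n(2)*(7*17) + 30 = (2*2)*(7*17) + 30 = 4*119 + 30 = 476 + 30 = 506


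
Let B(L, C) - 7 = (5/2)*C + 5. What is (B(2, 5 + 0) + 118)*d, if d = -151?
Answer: -43035/2 ≈ -21518.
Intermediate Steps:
B(L, C) = 12 + 5*C/2 (B(L, C) = 7 + ((5/2)*C + 5) = 7 + ((5*(½))*C + 5) = 7 + (5*C/2 + 5) = 7 + (5 + 5*C/2) = 12 + 5*C/2)
(B(2, 5 + 0) + 118)*d = ((12 + 5*(5 + 0)/2) + 118)*(-151) = ((12 + (5/2)*5) + 118)*(-151) = ((12 + 25/2) + 118)*(-151) = (49/2 + 118)*(-151) = (285/2)*(-151) = -43035/2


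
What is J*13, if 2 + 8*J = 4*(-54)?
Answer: -1417/4 ≈ -354.25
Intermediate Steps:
J = -109/4 (J = -1/4 + (4*(-54))/8 = -1/4 + (1/8)*(-216) = -1/4 - 27 = -109/4 ≈ -27.250)
J*13 = -109/4*13 = -1417/4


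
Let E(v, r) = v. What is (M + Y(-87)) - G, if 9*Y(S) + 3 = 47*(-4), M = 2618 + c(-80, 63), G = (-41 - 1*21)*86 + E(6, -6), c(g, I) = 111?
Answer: 72304/9 ≈ 8033.8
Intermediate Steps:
G = -5326 (G = (-41 - 1*21)*86 + 6 = (-41 - 21)*86 + 6 = -62*86 + 6 = -5332 + 6 = -5326)
M = 2729 (M = 2618 + 111 = 2729)
Y(S) = -191/9 (Y(S) = -⅓ + (47*(-4))/9 = -⅓ + (⅑)*(-188) = -⅓ - 188/9 = -191/9)
(M + Y(-87)) - G = (2729 - 191/9) - 1*(-5326) = 24370/9 + 5326 = 72304/9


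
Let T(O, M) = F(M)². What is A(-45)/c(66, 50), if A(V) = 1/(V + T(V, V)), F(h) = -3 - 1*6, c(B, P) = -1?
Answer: -1/36 ≈ -0.027778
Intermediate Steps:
F(h) = -9 (F(h) = -3 - 6 = -9)
T(O, M) = 81 (T(O, M) = (-9)² = 81)
A(V) = 1/(81 + V) (A(V) = 1/(V + 81) = 1/(81 + V))
A(-45)/c(66, 50) = 1/((81 - 45)*(-1)) = -1/36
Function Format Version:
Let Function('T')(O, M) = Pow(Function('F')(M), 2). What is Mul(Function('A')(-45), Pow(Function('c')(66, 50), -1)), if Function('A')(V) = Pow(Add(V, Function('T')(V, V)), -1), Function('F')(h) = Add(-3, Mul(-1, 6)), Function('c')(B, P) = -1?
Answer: Rational(-1, 36) ≈ -0.027778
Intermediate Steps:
Function('F')(h) = -9 (Function('F')(h) = Add(-3, -6) = -9)
Function('T')(O, M) = 81 (Function('T')(O, M) = Pow(-9, 2) = 81)
Function('A')(V) = Pow(Add(81, V), -1) (Function('A')(V) = Pow(Add(V, 81), -1) = Pow(Add(81, V), -1))
Mul(Function('A')(-45), Pow(Function('c')(66, 50), -1)) = Mul(Pow(Add(81, -45), -1), Pow(-1, -1)) = Mul(Pow(36, -1), -1) = Mul(Rational(1, 36), -1) = Rational(-1, 36)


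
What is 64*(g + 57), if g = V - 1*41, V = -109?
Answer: -5952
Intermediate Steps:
g = -150 (g = -109 - 1*41 = -109 - 41 = -150)
64*(g + 57) = 64*(-150 + 57) = 64*(-93) = -5952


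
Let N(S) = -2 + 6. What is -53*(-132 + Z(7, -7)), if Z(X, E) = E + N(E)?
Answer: 7155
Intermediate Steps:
N(S) = 4
Z(X, E) = 4 + E (Z(X, E) = E + 4 = 4 + E)
-53*(-132 + Z(7, -7)) = -53*(-132 + (4 - 7)) = -53*(-132 - 3) = -53*(-135) = 7155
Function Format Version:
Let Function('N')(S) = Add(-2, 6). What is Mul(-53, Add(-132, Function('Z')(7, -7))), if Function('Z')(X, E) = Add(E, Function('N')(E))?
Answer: 7155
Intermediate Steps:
Function('N')(S) = 4
Function('Z')(X, E) = Add(4, E) (Function('Z')(X, E) = Add(E, 4) = Add(4, E))
Mul(-53, Add(-132, Function('Z')(7, -7))) = Mul(-53, Add(-132, Add(4, -7))) = Mul(-53, Add(-132, -3)) = Mul(-53, -135) = 7155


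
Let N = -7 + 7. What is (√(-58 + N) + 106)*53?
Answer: 5618 + 53*I*√58 ≈ 5618.0 + 403.64*I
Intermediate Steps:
N = 0
(√(-58 + N) + 106)*53 = (√(-58 + 0) + 106)*53 = (√(-58) + 106)*53 = (I*√58 + 106)*53 = (106 + I*√58)*53 = 5618 + 53*I*√58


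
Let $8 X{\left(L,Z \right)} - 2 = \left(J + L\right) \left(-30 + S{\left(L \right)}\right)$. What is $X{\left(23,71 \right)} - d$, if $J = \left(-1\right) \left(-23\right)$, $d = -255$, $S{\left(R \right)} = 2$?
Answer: $\frac{377}{4} \approx 94.25$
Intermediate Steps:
$J = 23$
$X{\left(L,Z \right)} = - \frac{321}{4} - \frac{7 L}{2}$ ($X{\left(L,Z \right)} = \frac{1}{4} + \frac{\left(23 + L\right) \left(-30 + 2\right)}{8} = \frac{1}{4} + \frac{\left(23 + L\right) \left(-28\right)}{8} = \frac{1}{4} + \frac{-644 - 28 L}{8} = \frac{1}{4} - \left(\frac{161}{2} + \frac{7 L}{2}\right) = - \frac{321}{4} - \frac{7 L}{2}$)
$X{\left(23,71 \right)} - d = \left(- \frac{321}{4} - \frac{161}{2}\right) - -255 = \left(- \frac{321}{4} - \frac{161}{2}\right) + 255 = - \frac{643}{4} + 255 = \frac{377}{4}$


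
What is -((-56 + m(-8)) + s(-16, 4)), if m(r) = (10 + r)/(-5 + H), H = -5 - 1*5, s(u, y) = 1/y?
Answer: 3353/60 ≈ 55.883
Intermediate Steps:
H = -10 (H = -5 - 5 = -10)
m(r) = -⅔ - r/15 (m(r) = (10 + r)/(-5 - 10) = (10 + r)/(-15) = (10 + r)*(-1/15) = -⅔ - r/15)
-((-56 + m(-8)) + s(-16, 4)) = -((-56 + (-⅔ - 1/15*(-8))) + 1/4) = -((-56 + (-⅔ + 8/15)) + ¼) = -((-56 - 2/15) + ¼) = -(-842/15 + ¼) = -1*(-3353/60) = 3353/60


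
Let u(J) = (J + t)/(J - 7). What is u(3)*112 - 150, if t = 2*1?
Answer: -290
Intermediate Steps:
t = 2
u(J) = (2 + J)/(-7 + J) (u(J) = (J + 2)/(J - 7) = (2 + J)/(-7 + J))
u(3)*112 - 150 = ((2 + 3)/(-7 + 3))*112 - 150 = (5/(-4))*112 - 150 = -¼*5*112 - 150 = -5/4*112 - 150 = -140 - 150 = -290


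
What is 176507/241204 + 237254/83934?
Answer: 36020776177/10122608268 ≈ 3.5584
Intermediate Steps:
176507/241204 + 237254/83934 = 176507*(1/241204) + 237254*(1/83934) = 176507/241204 + 118627/41967 = 36020776177/10122608268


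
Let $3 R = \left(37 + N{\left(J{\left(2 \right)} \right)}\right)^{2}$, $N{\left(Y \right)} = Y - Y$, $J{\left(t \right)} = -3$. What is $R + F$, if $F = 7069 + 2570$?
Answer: $\frac{30286}{3} \approx 10095.0$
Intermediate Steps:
$N{\left(Y \right)} = 0$
$R = \frac{1369}{3}$ ($R = \frac{\left(37 + 0\right)^{2}}{3} = \frac{37^{2}}{3} = \frac{1}{3} \cdot 1369 = \frac{1369}{3} \approx 456.33$)
$F = 9639$
$R + F = \frac{1369}{3} + 9639 = \frac{30286}{3}$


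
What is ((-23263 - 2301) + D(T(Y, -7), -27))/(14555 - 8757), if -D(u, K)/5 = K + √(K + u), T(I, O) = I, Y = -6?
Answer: -25429/5798 - 5*I*√33/5798 ≈ -4.3858 - 0.0049539*I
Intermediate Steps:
D(u, K) = -5*K - 5*√(K + u) (D(u, K) = -5*(K + √(K + u)) = -5*K - 5*√(K + u))
((-23263 - 2301) + D(T(Y, -7), -27))/(14555 - 8757) = ((-23263 - 2301) + (-5*(-27) - 5*√(-27 - 6)))/(14555 - 8757) = (-25564 + (135 - 5*I*√33))/5798 = (-25564 + (135 - 5*I*√33))*(1/5798) = (-25429 - 5*I*√33)*(1/5798) = -25429/5798 - 5*I*√33/5798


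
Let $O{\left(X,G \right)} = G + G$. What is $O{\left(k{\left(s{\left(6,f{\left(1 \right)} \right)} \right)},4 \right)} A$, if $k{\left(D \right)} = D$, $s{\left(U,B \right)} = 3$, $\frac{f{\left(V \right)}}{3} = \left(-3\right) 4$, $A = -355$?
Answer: $-2840$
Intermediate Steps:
$f{\left(V \right)} = -36$ ($f{\left(V \right)} = 3 \left(\left(-3\right) 4\right) = 3 \left(-12\right) = -36$)
$O{\left(X,G \right)} = 2 G$
$O{\left(k{\left(s{\left(6,f{\left(1 \right)} \right)} \right)},4 \right)} A = 2 \cdot 4 \left(-355\right) = 8 \left(-355\right) = -2840$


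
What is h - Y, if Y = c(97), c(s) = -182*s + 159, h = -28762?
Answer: -11267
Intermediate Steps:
c(s) = 159 - 182*s
Y = -17495 (Y = 159 - 182*97 = 159 - 17654 = -17495)
h - Y = -28762 - 1*(-17495) = -28762 + 17495 = -11267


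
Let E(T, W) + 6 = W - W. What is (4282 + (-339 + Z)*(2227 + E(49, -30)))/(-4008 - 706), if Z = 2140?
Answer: -4004303/4714 ≈ -849.45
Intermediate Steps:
E(T, W) = -6 (E(T, W) = -6 + (W - W) = -6 + 0 = -6)
(4282 + (-339 + Z)*(2227 + E(49, -30)))/(-4008 - 706) = (4282 + (-339 + 2140)*(2227 - 6))/(-4008 - 706) = (4282 + 1801*2221)/(-4714) = (4282 + 4000021)*(-1/4714) = 4004303*(-1/4714) = -4004303/4714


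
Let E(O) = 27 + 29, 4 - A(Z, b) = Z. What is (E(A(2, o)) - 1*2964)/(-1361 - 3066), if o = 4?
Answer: 2908/4427 ≈ 0.65688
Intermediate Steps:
A(Z, b) = 4 - Z
E(O) = 56
(E(A(2, o)) - 1*2964)/(-1361 - 3066) = (56 - 1*2964)/(-1361 - 3066) = (56 - 2964)/(-4427) = -2908*(-1/4427) = 2908/4427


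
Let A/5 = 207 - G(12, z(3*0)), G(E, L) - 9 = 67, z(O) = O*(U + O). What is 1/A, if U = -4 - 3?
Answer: 1/655 ≈ 0.0015267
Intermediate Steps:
U = -7
z(O) = O*(-7 + O)
G(E, L) = 76 (G(E, L) = 9 + 67 = 76)
A = 655 (A = 5*(207 - 1*76) = 5*(207 - 76) = 5*131 = 655)
1/A = 1/655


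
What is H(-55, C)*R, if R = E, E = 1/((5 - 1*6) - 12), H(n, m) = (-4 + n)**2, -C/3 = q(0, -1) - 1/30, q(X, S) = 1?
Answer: -3481/13 ≈ -267.77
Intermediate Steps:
C = -29/10 (C = -3*(1 - 1/30) = -3*29/30 = -29/10 ≈ -2.9000)
E = -1/13 (E = 1/((5 - 6) - 12) = 1/(-1 - 12) = 1/(-13) = -1/13 ≈ -0.076923)
R = -1/13 ≈ -0.076923
H(-55, C)*R = (-4 - 55)**2*(-1/13) = (-59)**2*(-1/13) = 3481*(-1/13) = -3481/13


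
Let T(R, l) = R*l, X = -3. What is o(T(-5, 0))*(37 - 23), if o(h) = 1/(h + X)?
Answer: -14/3 ≈ -4.6667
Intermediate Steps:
o(h) = 1/(-3 + h) (o(h) = 1/(h - 3) = 1/(-3 + h))
o(T(-5, 0))*(37 - 23) = (37 - 23)/(-3 - 5*0) = 14/(-3 + 0) = 14/(-3) = -⅓*14 = -14/3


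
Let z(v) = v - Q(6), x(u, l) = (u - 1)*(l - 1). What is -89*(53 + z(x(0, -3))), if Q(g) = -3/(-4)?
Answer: -20025/4 ≈ -5006.3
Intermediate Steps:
x(u, l) = (-1 + l)*(-1 + u) (x(u, l) = (-1 + u)*(-1 + l) = (-1 + l)*(-1 + u))
Q(g) = 3/4 (Q(g) = -3*(-1/4) = 3/4)
z(v) = -3/4 + v (z(v) = v - 1*3/4 = v - 3/4 = -3/4 + v)
-89*(53 + z(x(0, -3))) = -89*(53 + (-3/4 + (1 - 1*(-3) - 1*0 - 3*0))) = -89*(53 + (-3/4 + (1 + 3 + 0 + 0))) = -89*(53 + (-3/4 + 4)) = -89*(53 + 13/4) = -89*225/4 = -20025/4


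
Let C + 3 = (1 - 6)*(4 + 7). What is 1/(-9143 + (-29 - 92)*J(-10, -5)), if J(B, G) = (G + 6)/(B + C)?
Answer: -68/621603 ≈ -0.00010939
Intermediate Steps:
C = -58 (C = -3 + (1 - 6)*(4 + 7) = -3 - 5*11 = -3 - 55 = -58)
J(B, G) = (6 + G)/(-58 + B) (J(B, G) = (G + 6)/(B - 58) = (6 + G)/(-58 + B))
1/(-9143 + (-29 - 92)*J(-10, -5)) = 1/(-9143 + (-29 - 92)*((6 - 5)/(-58 - 10))) = 1/(-9143 - 121/(-68)) = 1/(-9143 - (-121)/68) = 1/(-9143 - 121*(-1/68)) = 1/(-9143 + 121/68) = 1/(-621603/68) = -68/621603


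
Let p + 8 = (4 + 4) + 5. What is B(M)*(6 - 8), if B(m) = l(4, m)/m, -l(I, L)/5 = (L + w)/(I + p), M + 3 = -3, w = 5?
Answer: 5/27 ≈ 0.18519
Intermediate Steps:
M = -6 (M = -3 - 3 = -6)
p = 5 (p = -8 + ((4 + 4) + 5) = -8 + (8 + 5) = -8 + 13 = 5)
l(I, L) = -5*(5 + L)/(5 + I) (l(I, L) = -5*(L + 5)/(I + 5) = -5*(5 + L)/(5 + I))
B(m) = (-25/9 - 5*m/9)/m (B(m) = (5*(-5 - m)/(5 + 4))/m = (5*(-5 - m)/9)/m = (5*(⅑)*(-5 - m))/m = (-25/9 - 5*m/9)/m)
B(M)*(6 - 8) = ((5/9)*(-5 - 1*(-6))/(-6))*(6 - 8) = ((5/9)*(-⅙)*(-5 + 6))*(-2) = ((5/9)*(-⅙)*1)*(-2) = -5/54*(-2) = 5/27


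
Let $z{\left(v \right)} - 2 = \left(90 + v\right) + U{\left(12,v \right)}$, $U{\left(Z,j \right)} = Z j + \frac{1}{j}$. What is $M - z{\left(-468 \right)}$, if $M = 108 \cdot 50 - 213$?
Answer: $\frac{5231773}{468} \approx 11179.0$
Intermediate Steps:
$M = 5187$ ($M = 5400 - 213 = 5187$)
$U{\left(Z,j \right)} = \frac{1}{j} + Z j$
$z{\left(v \right)} = 92 + \frac{1}{v} + 13 v$ ($z{\left(v \right)} = 2 + \left(\left(90 + v\right) + \left(\frac{1}{v} + 12 v\right)\right) = 2 + \left(90 + \frac{1}{v} + 13 v\right) = 92 + \frac{1}{v} + 13 v$)
$M - z{\left(-468 \right)} = 5187 - \left(92 + \frac{1}{-468} + 13 \left(-468\right)\right) = 5187 - \left(92 - \frac{1}{468} - 6084\right) = 5187 - - \frac{2804257}{468} = 5187 + \frac{2804257}{468} = \frac{5231773}{468}$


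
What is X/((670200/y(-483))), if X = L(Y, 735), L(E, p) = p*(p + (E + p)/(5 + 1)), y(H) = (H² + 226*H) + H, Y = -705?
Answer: 112086912/1117 ≈ 1.0035e+5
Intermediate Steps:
y(H) = H² + 227*H
L(E, p) = p*(E/6 + 7*p/6) (L(E, p) = p*(p + (E + p)/6) = p*(p + (E + p)*(⅙)) = p*(p + (E/6 + p/6)) = p*(E/6 + 7*p/6))
X = 543900 (X = (⅙)*735*(-705 + 7*735) = (⅙)*735*(-705 + 5145) = (⅙)*735*4440 = 543900)
X/((670200/y(-483))) = 543900/((670200/((-483*(227 - 483))))) = 543900/((670200/((-483*(-256))))) = 543900/((670200/123648)) = 543900/((670200*(1/123648))) = 543900/(27925/5152) = 543900*(5152/27925) = 112086912/1117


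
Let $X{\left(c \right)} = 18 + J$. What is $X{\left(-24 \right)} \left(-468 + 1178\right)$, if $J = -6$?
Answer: $8520$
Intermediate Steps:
$X{\left(c \right)} = 12$ ($X{\left(c \right)} = 18 - 6 = 12$)
$X{\left(-24 \right)} \left(-468 + 1178\right) = 12 \left(-468 + 1178\right) = 12 \cdot 710 = 8520$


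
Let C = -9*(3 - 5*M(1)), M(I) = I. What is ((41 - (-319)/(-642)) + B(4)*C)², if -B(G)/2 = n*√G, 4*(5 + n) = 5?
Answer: 39737631649/412164 ≈ 96412.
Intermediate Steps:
n = -15/4 (n = -5 + (¼)*5 = -5 + 5/4 = -15/4 ≈ -3.7500)
B(G) = 15*√G/2 (B(G) = -(-15)*√G/2 = 15*√G/2)
C = 18 (C = -9*(3 - 5*1) = -9*(3 - 5) = -9*(-2) = 18)
((41 - (-319)/(-642)) + B(4)*C)² = ((41 - (-319)/(-642)) + (15*√4/2)*18)² = ((41 - (-319)*(-1)/642) + ((15/2)*2)*18)² = ((41 - 1*319/642) + 15*18)² = ((41 - 319/642) + 270)² = (26003/642 + 270)² = (199343/642)² = 39737631649/412164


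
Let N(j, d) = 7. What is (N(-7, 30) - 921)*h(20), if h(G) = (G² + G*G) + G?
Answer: -749480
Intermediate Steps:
h(G) = G + 2*G² (h(G) = (G² + G²) + G = 2*G² + G = G + 2*G²)
(N(-7, 30) - 921)*h(20) = (7 - 921)*(20*(1 + 2*20)) = -18280*(1 + 40) = -18280*41 = -914*820 = -749480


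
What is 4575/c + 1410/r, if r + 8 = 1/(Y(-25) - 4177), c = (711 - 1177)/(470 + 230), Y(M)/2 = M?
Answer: -55538167560/7879361 ≈ -7048.6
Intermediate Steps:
Y(M) = 2*M
c = -233/350 (c = -466/700 = -466*1/700 = -233/350 ≈ -0.66571)
r = -33817/4227 (r = -8 + 1/(2*(-25) - 4177) = -8 + 1/(-50 - 4177) = -8 + 1/(-4227) = -8 - 1/4227 = -33817/4227 ≈ -8.0002)
4575/c + 1410/r = 4575/(-233/350) + 1410/(-33817/4227) = 4575*(-350/233) + 1410*(-4227/33817) = -1601250/233 - 5960070/33817 = -55538167560/7879361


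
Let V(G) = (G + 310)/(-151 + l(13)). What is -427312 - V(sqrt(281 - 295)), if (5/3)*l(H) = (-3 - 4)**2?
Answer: -129902073/304 + 5*I*sqrt(14)/608 ≈ -4.2731e+5 + 0.03077*I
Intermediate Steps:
l(H) = 147/5 (l(H) = 3*(-3 - 4)**2/5 = (3/5)*(-7)**2 = (3/5)*49 = 147/5)
V(G) = -775/304 - 5*G/608 (V(G) = (G + 310)/(-151 + 147/5) = (310 + G)/(-608/5) = (310 + G)*(-5/608) = -775/304 - 5*G/608)
-427312 - V(sqrt(281 - 295)) = -427312 - (-775/304 - 5*sqrt(281 - 295)/608) = -427312 - (-775/304 - 5*I*sqrt(14)/608) = -427312 + (775/304 + 5*I*sqrt(14)/608) = -129902073/304 + 5*I*sqrt(14)/608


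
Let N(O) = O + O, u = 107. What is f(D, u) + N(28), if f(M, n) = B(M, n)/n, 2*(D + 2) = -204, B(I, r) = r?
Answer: 57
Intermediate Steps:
N(O) = 2*O
D = -104 (D = -2 + (½)*(-204) = -2 - 102 = -104)
f(M, n) = 1 (f(M, n) = n/n = 1)
f(D, u) + N(28) = 1 + 2*28 = 1 + 56 = 57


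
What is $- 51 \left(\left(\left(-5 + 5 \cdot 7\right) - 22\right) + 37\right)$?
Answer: $-2295$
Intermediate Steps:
$- 51 \left(\left(\left(-5 + 5 \cdot 7\right) - 22\right) + 37\right) = - 51 \left(\left(\left(-5 + 35\right) - 22\right) + 37\right) = - 51 \left(\left(30 - 22\right) + 37\right) = - 51 \left(8 + 37\right) = \left(-51\right) 45 = -2295$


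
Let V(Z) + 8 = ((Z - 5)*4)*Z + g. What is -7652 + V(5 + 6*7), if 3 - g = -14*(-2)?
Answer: 211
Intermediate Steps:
g = -25 (g = 3 - (-14)*(-2) = 3 - 1*28 = 3 - 28 = -25)
V(Z) = -33 + Z*(-20 + 4*Z) (V(Z) = -8 + (((Z - 5)*4)*Z - 25) = -8 + (((-5 + Z)*4)*Z - 25) = -8 + ((-20 + 4*Z)*Z - 25) = -8 + (Z*(-20 + 4*Z) - 25) = -8 + (-25 + Z*(-20 + 4*Z)) = -33 + Z*(-20 + 4*Z))
-7652 + V(5 + 6*7) = -7652 + (-33 - 20*(5 + 6*7) + 4*(5 + 6*7)**2) = -7652 + (-33 - 20*(5 + 42) + 4*(5 + 42)**2) = -7652 + (-33 - 20*47 + 4*47**2) = -7652 + (-33 - 940 + 4*2209) = -7652 + (-33 - 940 + 8836) = -7652 + 7863 = 211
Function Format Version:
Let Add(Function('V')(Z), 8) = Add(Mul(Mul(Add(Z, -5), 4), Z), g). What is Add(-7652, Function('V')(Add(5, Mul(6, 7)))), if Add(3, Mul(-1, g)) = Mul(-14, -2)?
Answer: 211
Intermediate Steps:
g = -25 (g = Add(3, Mul(-1, Mul(-14, -2))) = Add(3, Mul(-1, 28)) = Add(3, -28) = -25)
Function('V')(Z) = Add(-33, Mul(Z, Add(-20, Mul(4, Z)))) (Function('V')(Z) = Add(-8, Add(Mul(Mul(Add(Z, -5), 4), Z), -25)) = Add(-8, Add(Mul(Mul(Add(-5, Z), 4), Z), -25)) = Add(-8, Add(Mul(Add(-20, Mul(4, Z)), Z), -25)) = Add(-8, Add(Mul(Z, Add(-20, Mul(4, Z))), -25)) = Add(-8, Add(-25, Mul(Z, Add(-20, Mul(4, Z))))) = Add(-33, Mul(Z, Add(-20, Mul(4, Z)))))
Add(-7652, Function('V')(Add(5, Mul(6, 7)))) = Add(-7652, Add(-33, Mul(-20, Add(5, Mul(6, 7))), Mul(4, Pow(Add(5, Mul(6, 7)), 2)))) = Add(-7652, Add(-33, Mul(-20, Add(5, 42)), Mul(4, Pow(Add(5, 42), 2)))) = Add(-7652, Add(-33, Mul(-20, 47), Mul(4, Pow(47, 2)))) = Add(-7652, Add(-33, -940, Mul(4, 2209))) = Add(-7652, Add(-33, -940, 8836)) = Add(-7652, 7863) = 211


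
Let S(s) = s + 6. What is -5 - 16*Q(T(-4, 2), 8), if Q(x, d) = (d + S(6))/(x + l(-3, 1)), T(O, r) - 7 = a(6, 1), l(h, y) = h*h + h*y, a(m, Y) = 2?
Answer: -79/3 ≈ -26.333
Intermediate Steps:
l(h, y) = h**2 + h*y
T(O, r) = 9 (T(O, r) = 7 + 2 = 9)
S(s) = 6 + s
Q(x, d) = (12 + d)/(6 + x) (Q(x, d) = (d + (6 + 6))/(x - 3*(-3 + 1)) = (d + 12)/(x - 3*(-2)) = (12 + d)/(x + 6) = (12 + d)/(6 + x))
-5 - 16*Q(T(-4, 2), 8) = -5 - 16*(12 + 8)/(6 + 9) = -5 - 16*20/15 = -5 - 16*4/3 = -5 - 64/3 = -79/3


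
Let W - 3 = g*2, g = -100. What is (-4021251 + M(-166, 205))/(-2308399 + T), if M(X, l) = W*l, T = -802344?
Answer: 4061636/3110743 ≈ 1.3057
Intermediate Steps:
W = -197 (W = 3 - 100*2 = 3 - 200 = -197)
M(X, l) = -197*l
(-4021251 + M(-166, 205))/(-2308399 + T) = (-4021251 - 197*205)/(-2308399 - 802344) = (-4021251 - 40385)/(-3110743) = -4061636*(-1/3110743) = 4061636/3110743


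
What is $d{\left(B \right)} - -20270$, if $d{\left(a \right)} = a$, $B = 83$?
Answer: $20353$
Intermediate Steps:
$d{\left(B \right)} - -20270 = 83 - -20270 = 83 + 20270 = 20353$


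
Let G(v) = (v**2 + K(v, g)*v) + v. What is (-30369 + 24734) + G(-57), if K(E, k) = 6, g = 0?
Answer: -2785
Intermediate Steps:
G(v) = v**2 + 7*v (G(v) = (v**2 + 6*v) + v = v**2 + 7*v)
(-30369 + 24734) + G(-57) = (-30369 + 24734) - 57*(7 - 57) = -5635 - 57*(-50) = -5635 + 2850 = -2785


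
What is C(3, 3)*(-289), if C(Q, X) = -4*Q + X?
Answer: 2601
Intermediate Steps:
C(Q, X) = X - 4*Q
C(3, 3)*(-289) = (3 - 4*3)*(-289) = (3 - 12)*(-289) = -9*(-289) = 2601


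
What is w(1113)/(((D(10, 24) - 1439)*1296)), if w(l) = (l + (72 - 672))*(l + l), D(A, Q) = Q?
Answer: -7049/11320 ≈ -0.62270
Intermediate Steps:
w(l) = 2*l*(-600 + l) (w(l) = (l - 600)*(2*l) = (-600 + l)*(2*l) = 2*l*(-600 + l))
w(1113)/(((D(10, 24) - 1439)*1296)) = (2*1113*(-600 + 1113))/(((24 - 1439)*1296)) = (2*1113*513)/((-1415*1296)) = 1141938/(-1833840) = 1141938*(-1/1833840) = -7049/11320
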